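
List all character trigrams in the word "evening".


Word: "evening" (length 7)
Number of trigrams = 7 - 3 + 1 = 5
  Position 0: "eve"
  Position 1: "ven"
  Position 2: "eni"
  Position 3: "nin"
  Position 4: "ing"
Trigrams = "eve", "ven", "eni", "nin", "ing"


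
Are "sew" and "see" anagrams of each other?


Word 1: "sew" → sorted: esw
Word 2: "see" → sorted: ees
Same letters? esw != ees
Anagram = No


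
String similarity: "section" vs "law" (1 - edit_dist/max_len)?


Word 1: "section" (length 7)
Word 2: "law" (length 3)
One optimal edit sequence:
  1. delete 's'  (+1)
  2. delete 'e'  (+1)
  3. delete 'c'  (+1)
  4. delete 't'  (+1)
  5. substitute 'i' -> 'l'  (+1)
  6. substitute 'o' -> 'a'  (+1)
  7. substitute 'n' -> 'w'  (+1)
Edit distance = 7
Max length = max(7, 3) = 7
Similarity = 1 - 7/7
= 0.0000


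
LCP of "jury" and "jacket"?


Word 1: "jury"
Word 2: "jacket"
Comparing from start:
  Pos 0: 'j' == 'j'
  Pos 1: 'u' != 'a' (stop)
LCP = "j" (length 1)


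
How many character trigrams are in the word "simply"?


Word: "simply" (length 6)
Number of 3-grams = length - 3 + 1 = 6 - 3 + 1
= 4


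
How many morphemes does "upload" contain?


Word: "upload"
Morphemes: up- | load
Each morpheme carries meaning
= 2 morphemes


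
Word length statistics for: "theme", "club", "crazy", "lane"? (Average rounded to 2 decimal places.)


Lengths: "theme"=5, "club"=4, "crazy"=5, "lane"=4
Sum = 18, Count = 4
Average = 18/4 = 4.50
= avg=4.50, min=4, max=5


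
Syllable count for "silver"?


Word: "silver"
Syllable breakdown: sil / ver
Counting: 2 parts
= 2 syllables


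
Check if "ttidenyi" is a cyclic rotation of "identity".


Word: "identity", Candidate: "ttidenyi"
Method: check if candidate is substring of word+word
"identityidentity" contains "ttidenyi"? No
Is rotation = No


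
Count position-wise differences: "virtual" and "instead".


Comparing character by character (same length = 7):
  Pos 0: 'v' vs 'i' !=
  Pos 1: 'i' vs 'n' !=
  Pos 2: 'r' vs 's' !=
  Pos 3: 't' vs 't' =
  Pos 4: 'u' vs 'e' !=
  Pos 5: 'a' vs 'a' =
  Pos 6: 'l' vs 'd' !=
Hamming distance = 5


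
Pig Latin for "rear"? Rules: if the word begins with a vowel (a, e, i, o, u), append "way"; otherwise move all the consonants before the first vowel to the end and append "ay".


Word: "rear"
Starts with consonant(s) → move to end, add 'ay'
Consonant cluster: "r"
Pig Latin = "earray"


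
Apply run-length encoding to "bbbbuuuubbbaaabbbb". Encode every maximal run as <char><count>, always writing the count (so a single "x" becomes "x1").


String: "bbbbuuuubbbaaabbbb"
Scanning for consecutive runs:
  'b' x 4
  'u' x 4
  'b' x 3
  'a' x 3
  'b' x 4
RLE = "b4u4b3a3b4"


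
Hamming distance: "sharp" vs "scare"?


Comparing character by character (same length = 5):
  Pos 0: 's' vs 's' =
  Pos 1: 'h' vs 'c' !=
  Pos 2: 'a' vs 'a' =
  Pos 3: 'r' vs 'r' =
  Pos 4: 'p' vs 'e' !=
Hamming distance = 2


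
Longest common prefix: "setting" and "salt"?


Word 1: "setting"
Word 2: "salt"
Comparing from start:
  Pos 0: 's' == 's'
  Pos 1: 'e' != 'a' (stop)
LCP = "s" (length 1)


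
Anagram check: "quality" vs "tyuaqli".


Word 1: "quality" → sorted: ailqtuy
Word 2: "tyuaqli" → sorted: ailqtuy
Same letters? ailqtuy == ailqtuy
Anagram = Yes


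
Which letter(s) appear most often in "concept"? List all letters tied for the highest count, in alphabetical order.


Word: "concept"
Letter counts:
  'c': 2
  'e': 1
  'n': 1
  'o': 1
  'p': 1
  't': 1
Maximum count = 2
Most frequent = 'c' (2 times each)


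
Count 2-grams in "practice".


Word: "practice" (length 8)
Number of 2-grams = length - 2 + 1 = 8 - 2 + 1
= 7


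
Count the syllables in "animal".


Word: "animal"
Syllable breakdown: an-i-mal
Counting: 3 parts
= 3 syllables


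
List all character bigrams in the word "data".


Word: "data" (length 4)
Number of bigrams = 4 - 2 + 1 = 3
  Position 0: "da"
  Position 1: "at"
  Position 2: "ta"
Bigrams = "da", "at", "ta"


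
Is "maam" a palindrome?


Word: "maam"
Reversed: "maam"
Forward == Backward? maam == maam
Palindrome = Yes


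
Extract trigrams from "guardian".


Word: "guardian" (length 8)
Number of trigrams = 8 - 3 + 1 = 6
  Position 0: "gua"
  Position 1: "uar"
  Position 2: "ard"
  Position 3: "rdi"
  Position 4: "dia"
  Position 5: "ian"
Trigrams = "gua", "uar", "ard", "rdi", "dia", "ian"


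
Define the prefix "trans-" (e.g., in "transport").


Prefix: trans-
Example: transport = trans- + port
Meaning = across


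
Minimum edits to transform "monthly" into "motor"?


Word 1: "monthly" (length 7)
Word 2: "motor" (length 5)
One optimal edit sequence (insert/delete/substitute each cost 1):
  1. keep 'm'
  2. keep 'o'
  3. delete 'n'  (+1)
  4. keep 't'
  5. delete 'h'  (+1)
  6. substitute 'l' -> 'o'  (+1)
  7. substitute 'y' -> 'r'  (+1)
Total edit operations: 4
Edit distance = 4


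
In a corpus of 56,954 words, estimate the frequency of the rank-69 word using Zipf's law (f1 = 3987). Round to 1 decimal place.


Zipf's law: f(r) = f(1) / r
f(1) = 3987
f(69) = 3987 / 69
= 57.8 occurrences


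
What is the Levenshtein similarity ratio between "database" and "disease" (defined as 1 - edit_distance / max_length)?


Word 1: "database" (length 8)
Word 2: "disease" (length 7)
One optimal edit sequence:
  1. keep 'd'
  2. delete 'a'  (+1)
  3. substitute 't' -> 'i'  (+1)
  4. substitute 'a' -> 's'  (+1)
  5. substitute 'b' -> 'e'  (+1)
  6. keep 'a'
  7. keep 's'
  8. keep 'e'
Edit distance = 4
Max length = max(8, 7) = 8
Similarity = 1 - 4/8
= 0.5000


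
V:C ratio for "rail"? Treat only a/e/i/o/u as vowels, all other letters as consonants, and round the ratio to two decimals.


Word: "rail"
Vowels (a,e,i,o,u): 2
Consonants: 2
Ratio = 2/2
= 1.00


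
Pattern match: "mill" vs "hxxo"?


Pattern of "mill": [0, 1, 2, 2]
Pattern of "hxxo": [0, 1, 1, 2]
Patterns do not match
Same pattern = No


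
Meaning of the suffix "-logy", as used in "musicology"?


Suffix: -logy
As in: musicology -> music + -logy, with a spelling change
Meaning = study of


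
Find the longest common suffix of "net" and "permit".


Word 1: "net"
Word 2: "permit"
Comparing from end:
  Pos -1: 't' == 't'
  Pos -2: 'e' != 'i' (stop)
LCS = "t" (length 1)


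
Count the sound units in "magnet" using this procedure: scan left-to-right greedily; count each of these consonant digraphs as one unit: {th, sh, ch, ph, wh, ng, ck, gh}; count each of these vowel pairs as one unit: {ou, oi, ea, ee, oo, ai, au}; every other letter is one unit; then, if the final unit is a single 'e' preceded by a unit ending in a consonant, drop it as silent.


Word: "magnet" (6 letters)
Left-to-right scan:
  (1) 'm' (letter)
  (2) 'a' (letter)
  (3) 'g' (letter)
  (4) 'n' (letter)
  (5) 'e' (letter)
  (6) 't' (letter)
Units from scan: 6
Sound units = 6 units


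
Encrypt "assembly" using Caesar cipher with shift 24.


Word: "assembly"
Shift: 24
Each letter → (letter + shift) mod 26:
  'a' (0) + 24 = 24 → 'y'
  's' (18) + 24 = 16 → 'q'
  's' (18) + 24 = 16 → 'q'
  'e' (4) + 24 = 2 → 'c'
  'm' (12) + 24 = 10 → 'k'
  'b' (1) + 24 = 25 → 'z'
  'l' (11) + 24 = 9 → 'j'
  'y' (24) + 24 = 22 → 'w'
Result = "yqqckzjw"


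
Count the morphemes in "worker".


Word: "worker"
Morphemes: work | -er
Each morpheme carries meaning
= 2 morphemes


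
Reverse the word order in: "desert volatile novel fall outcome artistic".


Original: "desert volatile novel fall outcome artistic"
Words (1..n): desert | volatile | novel | fall | outcome | artistic
Reversed (n..1): artistic | outcome | fall | novel | volatile | desert
Result = "artistic outcome fall novel volatile desert"


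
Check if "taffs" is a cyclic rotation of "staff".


Word: "staff", Candidate: "taffs"
Method: check if candidate is substring of word+word
"staffstaff" contains "taffs"? Yes
Is rotation = Yes


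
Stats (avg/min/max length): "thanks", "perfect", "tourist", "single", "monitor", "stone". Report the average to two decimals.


Lengths: "thanks"=6, "perfect"=7, "tourist"=7, "single"=6, "monitor"=7, "stone"=5
Sum = 38, Count = 6
Average = 38/6 = 6.33
= avg=6.33, min=5, max=7


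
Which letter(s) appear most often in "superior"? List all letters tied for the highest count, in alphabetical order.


Word: "superior"
Letter counts:
  'e': 1
  'i': 1
  'o': 1
  'p': 1
  'r': 2
  's': 1
  'u': 1
Maximum count = 2
Most frequent = 'r' (2 times each)


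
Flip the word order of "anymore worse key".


Original: "anymore worse key"
Words (1..n): anymore | worse | key
Reversed (n..1): key | worse | anymore
Result = "key worse anymore"


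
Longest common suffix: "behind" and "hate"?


Word 1: "behind"
Word 2: "hate"
Comparing from end:
  Pos -1: 'd' != 'e' (stop)
LCS = "" (length 0)


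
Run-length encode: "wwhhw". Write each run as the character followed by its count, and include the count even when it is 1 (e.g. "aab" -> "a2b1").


String: "wwhhw"
Scanning for consecutive runs:
  'w' x 2
  'h' x 2
  'w' x 1
RLE = "w2h2w1"


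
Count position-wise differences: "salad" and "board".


Comparing character by character (same length = 5):
  Pos 0: 's' vs 'b' !=
  Pos 1: 'a' vs 'o' !=
  Pos 2: 'l' vs 'a' !=
  Pos 3: 'a' vs 'r' !=
  Pos 4: 'd' vs 'd' =
Hamming distance = 4


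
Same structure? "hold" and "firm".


Pattern of "hold": [0, 1, 2, 3]
Pattern of "firm": [0, 1, 2, 3]
Patterns match
Same pattern = Yes


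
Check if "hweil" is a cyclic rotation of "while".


Word: "while", Candidate: "hweil"
Method: check if candidate is substring of word+word
"whilewhile" contains "hweil"? No
Is rotation = No


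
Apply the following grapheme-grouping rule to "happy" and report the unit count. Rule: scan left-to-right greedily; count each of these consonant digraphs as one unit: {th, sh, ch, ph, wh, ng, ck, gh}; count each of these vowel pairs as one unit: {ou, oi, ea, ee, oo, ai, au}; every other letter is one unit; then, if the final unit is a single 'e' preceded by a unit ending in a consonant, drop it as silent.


Word: "happy" (5 letters)
Left-to-right scan:
  [1] 'h' (letter)
  [2] 'a' (letter)
  [3] 'p' (letter)
  [4] 'p' (letter)
  [5] 'y' (letter)
Units from scan: 5
Sound units = 5 units


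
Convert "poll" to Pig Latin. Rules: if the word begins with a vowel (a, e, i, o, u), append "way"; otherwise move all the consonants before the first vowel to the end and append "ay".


Word: "poll"
Starts with consonant(s) → move to end, add 'ay'
Consonant cluster: "p"
Pig Latin = "ollpay"


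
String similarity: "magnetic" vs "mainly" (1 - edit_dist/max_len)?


Word 1: "magnetic" (length 8)
Word 2: "mainly" (length 6)
One optimal edit sequence:
  1. keep 'm'
  2. keep 'a'
  3. substitute 'g' -> 'i'  (+1)
  4. keep 'n'
  5. delete 'e'  (+1)
  6. delete 't'  (+1)
  7. substitute 'i' -> 'l'  (+1)
  8. substitute 'c' -> 'y'  (+1)
Edit distance = 5
Max length = max(8, 6) = 8
Similarity = 1 - 5/8
= 0.3750


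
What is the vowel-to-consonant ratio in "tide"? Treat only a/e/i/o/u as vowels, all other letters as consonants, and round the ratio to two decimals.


Word: "tide"
Vowels (a,e,i,o,u): 2
Consonants: 2
Ratio = 2/2
= 1.00


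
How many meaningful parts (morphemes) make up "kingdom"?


Word: "kingdom"
Morphemes: king | -dom
Each morpheme carries meaning
= 2 morphemes


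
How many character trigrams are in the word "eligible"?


Word: "eligible" (length 8)
Number of 3-grams = length - 3 + 1 = 8 - 3 + 1
= 6


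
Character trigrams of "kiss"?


Word: "kiss" (length 4)
Number of trigrams = 4 - 3 + 1 = 2
  Position 0: "kis"
  Position 1: "iss"
Trigrams = "kis", "iss"


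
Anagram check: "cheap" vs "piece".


Word 1: "cheap" → sorted: acehp
Word 2: "piece" → sorted: ceeip
Same letters? acehp != ceeip
Anagram = No


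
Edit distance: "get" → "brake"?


Word 1: "get" (length 3)
Word 2: "brake" (length 5)
One optimal edit sequence (insert/delete/substitute each cost 1):
  1. insert 'b'  (+1)
  2. insert 'r'  (+1)
  3. substitute 'g' -> 'a'  (+1)
  4. substitute 'e' -> 'k'  (+1)
  5. substitute 't' -> 'e'  (+1)
Total edit operations: 5
Edit distance = 5


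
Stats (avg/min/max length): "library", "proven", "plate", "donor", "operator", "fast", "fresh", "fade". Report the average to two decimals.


Lengths: "library"=7, "proven"=6, "plate"=5, "donor"=5, "operator"=8, "fast"=4, "fresh"=5, "fade"=4
Sum = 44, Count = 8
Average = 44/8 = 5.50
= avg=5.50, min=4, max=8


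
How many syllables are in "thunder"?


Word: "thunder"
Syllable breakdown: thun / der
Counting: 2 parts
= 2 syllables


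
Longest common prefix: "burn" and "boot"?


Word 1: "burn"
Word 2: "boot"
Comparing from start:
  Pos 0: 'b' == 'b'
  Pos 1: 'u' != 'o' (stop)
LCP = "b" (length 1)


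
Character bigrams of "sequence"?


Word: "sequence" (length 8)
Number of bigrams = 8 - 2 + 1 = 7
  Position 0: "se"
  Position 1: "eq"
  Position 2: "qu"
  Position 3: "ue"
  Position 4: "en"
  Position 5: "nc"
  Position 6: "ce"
Bigrams = "se", "eq", "qu", "ue", "en", "nc", "ce"


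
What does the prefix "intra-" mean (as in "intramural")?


Prefix: intra-
Example: intramural (intra- + mural)
Meaning = within


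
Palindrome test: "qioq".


Word: "qioq"
Reversed: "qoiq"
Forward == Backward? qioq != qoiq
Palindrome = No


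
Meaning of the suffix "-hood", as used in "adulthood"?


Suffix: -hood
Example: adulthood = adult + -hood
Meaning = state / condition


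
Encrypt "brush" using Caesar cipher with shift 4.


Word: "brush"
Shift: 4
Each letter → (letter + shift) mod 26:
  'b' (1) + 4 = 5 → 'f'
  'r' (17) + 4 = 21 → 'v'
  'u' (20) + 4 = 24 → 'y'
  's' (18) + 4 = 22 → 'w'
  'h' (7) + 4 = 11 → 'l'
Result = "fvywl"


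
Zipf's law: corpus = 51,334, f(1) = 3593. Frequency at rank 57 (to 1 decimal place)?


Zipf's law: f(r) = f(1) / r
f(1) = 3593
f(57) = 3593 / 57
= 63.0 occurrences


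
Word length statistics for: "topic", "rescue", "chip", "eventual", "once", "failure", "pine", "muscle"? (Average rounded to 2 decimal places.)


Lengths: "topic"=5, "rescue"=6, "chip"=4, "eventual"=8, "once"=4, "failure"=7, "pine"=4, "muscle"=6
Sum = 44, Count = 8
Average = 44/8 = 5.50
= avg=5.50, min=4, max=8


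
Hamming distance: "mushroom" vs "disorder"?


Comparing character by character (same length = 8):
  Pos 0: 'm' vs 'd' !=
  Pos 1: 'u' vs 'i' !=
  Pos 2: 's' vs 's' =
  Pos 3: 'h' vs 'o' !=
  Pos 4: 'r' vs 'r' =
  Pos 5: 'o' vs 'd' !=
  Pos 6: 'o' vs 'e' !=
  Pos 7: 'm' vs 'r' !=
Hamming distance = 6


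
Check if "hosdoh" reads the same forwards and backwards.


Word: "hosdoh"
Reversed: "hodsoh"
Forward == Backward? hosdoh != hodsoh
Palindrome = No


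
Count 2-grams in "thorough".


Word: "thorough" (length 8)
Number of 2-grams = length - 2 + 1 = 8 - 2 + 1
= 7


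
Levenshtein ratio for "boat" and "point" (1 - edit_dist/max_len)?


Word 1: "boat" (length 4)
Word 2: "point" (length 5)
One optimal edit sequence:
  1. substitute 'b' -> 'p'  (+1)
  2. keep 'o'
  3. insert 'i'  (+1)
  4. substitute 'a' -> 'n'  (+1)
  5. keep 't'
Edit distance = 3
Max length = max(4, 5) = 5
Similarity = 1 - 3/5
= 0.4000


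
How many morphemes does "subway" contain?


Word: "subway"
Morphemes: sub- | way
Each morpheme carries meaning
= 2 morphemes


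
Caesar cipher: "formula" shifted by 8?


Word: "formula"
Shift: 8
Each letter → (letter + shift) mod 26:
  'f' (5) + 8 = 13 → 'n'
  'o' (14) + 8 = 22 → 'w'
  'r' (17) + 8 = 25 → 'z'
  'm' (12) + 8 = 20 → 'u'
  'u' (20) + 8 = 2 → 'c'
  'l' (11) + 8 = 19 → 't'
  'a' (0) + 8 = 8 → 'i'
Result = "nwzucti"


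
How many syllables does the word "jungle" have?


Word: "jungle"
Syllable breakdown: jun-gle
Counting: 2 parts
= 2 syllables


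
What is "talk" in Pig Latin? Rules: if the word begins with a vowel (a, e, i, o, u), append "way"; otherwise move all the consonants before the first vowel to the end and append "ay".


Word: "talk"
Starts with consonant(s) → move to end, add 'ay'
Consonant cluster: "t"
Pig Latin = "alktay"


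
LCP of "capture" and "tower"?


Word 1: "capture"
Word 2: "tower"
Comparing from start:
  Pos 0: 'c' != 't' (stop)
LCP = "" (length 0)


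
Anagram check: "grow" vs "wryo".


Word 1: "grow" → sorted: gorw
Word 2: "wryo" → sorted: orwy
Same letters? gorw != orwy
Anagram = No


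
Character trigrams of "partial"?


Word: "partial" (length 7)
Number of trigrams = 7 - 3 + 1 = 5
  Position 0: "par"
  Position 1: "art"
  Position 2: "rti"
  Position 3: "tia"
  Position 4: "ial"
Trigrams = "par", "art", "rti", "tia", "ial"


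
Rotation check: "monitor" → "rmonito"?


Word: "monitor", Candidate: "rmonito"
Method: check if candidate is substring of word+word
"monitormonitor" contains "rmonito"? Yes
Is rotation = Yes


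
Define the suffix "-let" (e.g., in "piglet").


Suffix: -let
Example: piglet = pig + -let
Meaning = small


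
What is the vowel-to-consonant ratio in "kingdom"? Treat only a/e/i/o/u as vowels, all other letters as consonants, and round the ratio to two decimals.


Word: "kingdom"
Vowels (a,e,i,o,u): 2
Consonants: 5
Ratio = 2/5
= 0.40


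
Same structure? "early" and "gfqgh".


Pattern of "early": [0, 1, 2, 3, 4]
Pattern of "gfqgh": [0, 1, 2, 0, 3]
Patterns do not match
Same pattern = No


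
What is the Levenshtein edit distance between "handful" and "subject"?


Word 1: "handful" (length 7)
Word 2: "subject" (length 7)
One optimal edit sequence (insert/delete/substitute each cost 1):
  1. substitute 'h' -> 's'  (+1)
  2. substitute 'a' -> 'u'  (+1)
  3. substitute 'n' -> 'b'  (+1)
  4. substitute 'd' -> 'j'  (+1)
  5. substitute 'f' -> 'e'  (+1)
  6. substitute 'u' -> 'c'  (+1)
  7. substitute 'l' -> 't'  (+1)
Total edit operations: 7
Edit distance = 7


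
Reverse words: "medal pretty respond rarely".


Original: "medal pretty respond rarely"
Words (1..n): medal | pretty | respond | rarely
Reversed (n..1): rarely | respond | pretty | medal
Result = "rarely respond pretty medal"


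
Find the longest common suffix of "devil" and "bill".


Word 1: "devil"
Word 2: "bill"
Comparing from end:
  Pos -1: 'l' == 'l'
  Pos -2: 'i' != 'l' (stop)
LCS = "l" (length 1)


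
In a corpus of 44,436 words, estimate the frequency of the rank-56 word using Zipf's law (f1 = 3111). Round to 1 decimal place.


Zipf's law: f(r) = f(1) / r
f(1) = 3111
f(56) = 3111 / 56
= 55.6 occurrences


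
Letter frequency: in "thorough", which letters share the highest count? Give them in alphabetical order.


Word: "thorough"
Letter counts:
  'g': 1
  'h': 2
  'o': 2
  'r': 1
  't': 1
  'u': 1
Maximum count = 2
Most frequent = 'h', 'o' (2 times each)


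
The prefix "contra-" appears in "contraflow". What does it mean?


Prefix: contra-
Example: contraflow (contra- + flow)
Meaning = against


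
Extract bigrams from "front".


Word: "front" (length 5)
Number of bigrams = 5 - 2 + 1 = 4
  Position 0: "fr"
  Position 1: "ro"
  Position 2: "on"
  Position 3: "nt"
Bigrams = "fr", "ro", "on", "nt"


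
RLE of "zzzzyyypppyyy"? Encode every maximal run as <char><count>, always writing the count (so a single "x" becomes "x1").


String: "zzzzyyypppyyy"
Scanning for consecutive runs:
  'z' x 4
  'y' x 3
  'p' x 3
  'y' x 3
RLE = "z4y3p3y3"


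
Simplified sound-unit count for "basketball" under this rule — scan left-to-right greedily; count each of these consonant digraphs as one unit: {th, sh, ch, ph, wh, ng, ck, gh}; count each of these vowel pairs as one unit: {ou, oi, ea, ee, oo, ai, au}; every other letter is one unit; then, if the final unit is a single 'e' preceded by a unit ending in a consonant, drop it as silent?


Word: "basketball" (10 letters)
Left-to-right scan:
  [1] 'b' (letter)
  [2] 'a' (letter)
  [3] 's' (letter)
  [4] 'k' (letter)
  [5] 'e' (letter)
  [6] 't' (letter)
  [7] 'b' (letter)
  [8] 'a' (letter)
  [9] 'l' (letter)
  [10] 'l' (letter)
Units from scan: 10
Sound units = 10 units


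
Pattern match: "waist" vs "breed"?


Pattern of "waist": [0, 1, 2, 3, 4]
Pattern of "breed": [0, 1, 2, 2, 3]
Patterns do not match
Same pattern = No


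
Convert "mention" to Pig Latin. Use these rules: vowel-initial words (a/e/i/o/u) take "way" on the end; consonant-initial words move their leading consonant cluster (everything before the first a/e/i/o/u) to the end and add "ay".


Word: "mention"
Starts with consonant(s) → move to end, add 'ay'
Consonant cluster: "m"
Pig Latin = "entionmay"


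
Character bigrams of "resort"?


Word: "resort" (length 6)
Number of bigrams = 6 - 2 + 1 = 5
  Position 0: "re"
  Position 1: "es"
  Position 2: "so"
  Position 3: "or"
  Position 4: "rt"
Bigrams = "re", "es", "so", "or", "rt"


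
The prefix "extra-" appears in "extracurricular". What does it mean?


Prefix: extra-
Example: extracurricular = extra- + curricular
Meaning = beyond


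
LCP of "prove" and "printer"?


Word 1: "prove"
Word 2: "printer"
Comparing from start:
  Pos 0: 'p' == 'p'
  Pos 1: 'r' == 'r'
  Pos 2: 'o' != 'i' (stop)
LCP = "pr" (length 2)


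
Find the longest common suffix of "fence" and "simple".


Word 1: "fence"
Word 2: "simple"
Comparing from end:
  Pos -1: 'e' == 'e'
  Pos -2: 'c' != 'l' (stop)
LCS = "e" (length 1)


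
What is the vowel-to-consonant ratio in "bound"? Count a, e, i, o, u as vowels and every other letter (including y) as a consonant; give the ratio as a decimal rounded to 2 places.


Word: "bound"
Vowels (a,e,i,o,u): 2
Consonants: 3
Ratio = 2/3
= 0.67


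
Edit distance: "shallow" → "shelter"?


Word 1: "shallow" (length 7)
Word 2: "shelter" (length 7)
One optimal edit sequence (insert/delete/substitute each cost 1):
  1. keep 's'
  2. keep 'h'
  3. substitute 'a' -> 'e'  (+1)
  4. keep 'l'
  5. substitute 'l' -> 't'  (+1)
  6. substitute 'o' -> 'e'  (+1)
  7. substitute 'w' -> 'r'  (+1)
Total edit operations: 4
Edit distance = 4


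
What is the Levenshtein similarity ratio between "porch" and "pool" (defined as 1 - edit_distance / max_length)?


Word 1: "porch" (length 5)
Word 2: "pool" (length 4)
One optimal edit sequence:
  1. keep 'p'
  2. keep 'o'
  3. delete 'r'  (+1)
  4. substitute 'c' -> 'o'  (+1)
  5. substitute 'h' -> 'l'  (+1)
Edit distance = 3
Max length = max(5, 4) = 5
Similarity = 1 - 3/5
= 0.4000


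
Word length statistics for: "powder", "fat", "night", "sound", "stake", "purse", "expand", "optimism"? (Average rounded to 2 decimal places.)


Lengths: "powder"=6, "fat"=3, "night"=5, "sound"=5, "stake"=5, "purse"=5, "expand"=6, "optimism"=8
Sum = 43, Count = 8
Average = 43/8 = 5.38
= avg=5.38, min=3, max=8


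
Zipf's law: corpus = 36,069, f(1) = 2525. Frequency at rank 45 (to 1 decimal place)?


Zipf's law: f(r) = f(1) / r
f(1) = 2525
f(45) = 2525 / 45
= 56.1 occurrences


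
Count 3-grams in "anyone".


Word: "anyone" (length 6)
Number of 3-grams = length - 3 + 1 = 6 - 3 + 1
= 4


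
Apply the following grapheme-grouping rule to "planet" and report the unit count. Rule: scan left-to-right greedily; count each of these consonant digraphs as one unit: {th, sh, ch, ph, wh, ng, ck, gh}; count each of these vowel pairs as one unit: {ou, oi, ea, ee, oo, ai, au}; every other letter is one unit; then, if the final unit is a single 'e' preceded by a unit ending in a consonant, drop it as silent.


Word: "planet" (6 letters)
Left-to-right scan:
  (1) 'p' (letter)
  (2) 'l' (letter)
  (3) 'a' (letter)
  (4) 'n' (letter)
  (5) 'e' (letter)
  (6) 't' (letter)
Units from scan: 6
Sound units = 6 units


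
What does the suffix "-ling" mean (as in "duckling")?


Suffix: -ling
Example: duckling = duck + -ling
Meaning = small / young


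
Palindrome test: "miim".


Word: "miim"
Reversed: "miim"
Forward == Backward? miim == miim
Palindrome = Yes


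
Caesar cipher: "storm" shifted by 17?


Word: "storm"
Shift: 17
Each letter → (letter + shift) mod 26:
  's' (18) + 17 = 9 → 'j'
  't' (19) + 17 = 10 → 'k'
  'o' (14) + 17 = 5 → 'f'
  'r' (17) + 17 = 8 → 'i'
  'm' (12) + 17 = 3 → 'd'
Result = "jkfid"


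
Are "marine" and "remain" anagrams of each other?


Word 1: "marine" → sorted: aeimnr
Word 2: "remain" → sorted: aeimnr
Same letters? aeimnr == aeimnr
Anagram = Yes


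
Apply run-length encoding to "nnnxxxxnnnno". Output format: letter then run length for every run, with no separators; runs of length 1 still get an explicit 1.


String: "nnnxxxxnnnno"
Scanning for consecutive runs:
  'n' x 3
  'x' x 4
  'n' x 4
  'o' x 1
RLE = "n3x4n4o1"


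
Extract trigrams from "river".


Word: "river" (length 5)
Number of trigrams = 5 - 3 + 1 = 3
  Position 0: "riv"
  Position 1: "ive"
  Position 2: "ver"
Trigrams = "riv", "ive", "ver"


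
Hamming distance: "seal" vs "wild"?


Comparing character by character (same length = 4):
  Pos 0: 's' vs 'w' !=
  Pos 1: 'e' vs 'i' !=
  Pos 2: 'a' vs 'l' !=
  Pos 3: 'l' vs 'd' !=
Hamming distance = 4


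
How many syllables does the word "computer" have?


Word: "computer"
Syllable breakdown: com / pu / ter
Counting: 3 parts
= 3 syllables


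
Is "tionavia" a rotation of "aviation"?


Word: "aviation", Candidate: "tionavia"
Method: check if candidate is substring of word+word
"aviationaviation" contains "tionavia"? Yes
Is rotation = Yes


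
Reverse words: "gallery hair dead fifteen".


Original: "gallery hair dead fifteen"
Words (1..n): gallery | hair | dead | fifteen
Reversed (n..1): fifteen | dead | hair | gallery
Result = "fifteen dead hair gallery"


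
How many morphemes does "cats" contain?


Word: "cats"
Morphemes: cat / -s
Each morpheme carries meaning
= 2 morphemes


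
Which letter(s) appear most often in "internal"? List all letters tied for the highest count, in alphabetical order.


Word: "internal"
Letter counts:
  'a': 1
  'e': 1
  'i': 1
  'l': 1
  'n': 2
  'r': 1
  't': 1
Maximum count = 2
Most frequent = 'n' (2 times each)


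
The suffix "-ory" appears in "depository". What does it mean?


Suffix: -ory
Example: depository = deposit + -ory
Meaning = relating to / place for


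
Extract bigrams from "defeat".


Word: "defeat" (length 6)
Number of bigrams = 6 - 2 + 1 = 5
  Position 0: "de"
  Position 1: "ef"
  Position 2: "fe"
  Position 3: "ea"
  Position 4: "at"
Bigrams = "de", "ef", "fe", "ea", "at"


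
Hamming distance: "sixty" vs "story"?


Comparing character by character (same length = 5):
  Pos 0: 's' vs 's' =
  Pos 1: 'i' vs 't' !=
  Pos 2: 'x' vs 'o' !=
  Pos 3: 't' vs 'r' !=
  Pos 4: 'y' vs 'y' =
Hamming distance = 3


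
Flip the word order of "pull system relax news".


Original: "pull system relax news"
Words (1..n): pull | system | relax | news
Reversed (n..1): news | relax | system | pull
Result = "news relax system pull"


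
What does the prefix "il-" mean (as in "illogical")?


Prefix: il-
Example: illogical (il- + logical)
Meaning = not


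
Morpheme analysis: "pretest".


Word: "pretest"
Morphemes: pre- + test
Each morpheme carries meaning
= 2 morphemes


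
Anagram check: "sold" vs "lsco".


Word 1: "sold" → sorted: dlos
Word 2: "lsco" → sorted: clos
Same letters? dlos != clos
Anagram = No


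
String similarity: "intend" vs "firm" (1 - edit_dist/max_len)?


Word 1: "intend" (length 6)
Word 2: "firm" (length 4)
One optimal edit sequence:
  1. delete 'i'  (+1)
  2. delete 'n'  (+1)
  3. substitute 't' -> 'f'  (+1)
  4. substitute 'e' -> 'i'  (+1)
  5. substitute 'n' -> 'r'  (+1)
  6. substitute 'd' -> 'm'  (+1)
Edit distance = 6
Max length = max(6, 4) = 6
Similarity = 1 - 6/6
= 0.0000


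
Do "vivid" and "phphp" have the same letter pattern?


Pattern of "vivid": [0, 1, 0, 1, 2]
Pattern of "phphp": [0, 1, 0, 1, 0]
Patterns do not match
Same pattern = No


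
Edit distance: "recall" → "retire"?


Word 1: "recall" (length 6)
Word 2: "retire" (length 6)
One optimal edit sequence (insert/delete/substitute each cost 1):
  1. keep 'r'
  2. keep 'e'
  3. substitute 'c' -> 't'  (+1)
  4. substitute 'a' -> 'i'  (+1)
  5. substitute 'l' -> 'r'  (+1)
  6. substitute 'l' -> 'e'  (+1)
Total edit operations: 4
Edit distance = 4


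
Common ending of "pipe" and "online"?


Word 1: "pipe"
Word 2: "online"
Comparing from end:
  Pos -1: 'e' == 'e'
  Pos -2: 'p' != 'n' (stop)
LCS = "e" (length 1)


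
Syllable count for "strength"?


Word: "strength"
Syllable breakdown: strength
Counting: 1 part
= 1 syllable


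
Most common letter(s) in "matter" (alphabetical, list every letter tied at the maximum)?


Word: "matter"
Letter counts:
  'a': 1
  'e': 1
  'm': 1
  'r': 1
  't': 2
Maximum count = 2
Most frequent = 't' (2 times each)


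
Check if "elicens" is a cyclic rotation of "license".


Word: "license", Candidate: "elicens"
Method: check if candidate is substring of word+word
"licenselicense" contains "elicens"? Yes
Is rotation = Yes


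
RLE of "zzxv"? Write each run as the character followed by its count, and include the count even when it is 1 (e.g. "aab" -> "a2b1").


String: "zzxv"
Scanning for consecutive runs:
  'z' x 2
  'x' x 1
  'v' x 1
RLE = "z2x1v1"


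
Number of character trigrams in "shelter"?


Word: "shelter" (length 7)
Number of 3-grams = length - 3 + 1 = 7 - 3 + 1
= 5


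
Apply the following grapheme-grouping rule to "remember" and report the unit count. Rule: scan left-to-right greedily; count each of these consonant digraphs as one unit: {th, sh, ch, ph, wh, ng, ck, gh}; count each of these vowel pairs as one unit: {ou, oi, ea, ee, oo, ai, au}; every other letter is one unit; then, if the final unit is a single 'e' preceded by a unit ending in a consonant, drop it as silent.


Word: "remember" (8 letters)
Left-to-right scan:
  1. 'r' (letter)
  2. 'e' (letter)
  3. 'm' (letter)
  4. 'e' (letter)
  5. 'm' (letter)
  6. 'b' (letter)
  7. 'e' (letter)
  8. 'r' (letter)
Units from scan: 8
Sound units = 8 units


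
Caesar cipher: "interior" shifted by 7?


Word: "interior"
Shift: 7
Each letter → (letter + shift) mod 26:
  'i' (8) + 7 = 15 → 'p'
  'n' (13) + 7 = 20 → 'u'
  't' (19) + 7 = 0 → 'a'
  'e' (4) + 7 = 11 → 'l'
  'r' (17) + 7 = 24 → 'y'
  'i' (8) + 7 = 15 → 'p'
  'o' (14) + 7 = 21 → 'v'
  'r' (17) + 7 = 24 → 'y'
Result = "pualypvy"


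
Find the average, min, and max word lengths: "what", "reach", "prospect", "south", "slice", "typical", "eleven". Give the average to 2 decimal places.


Lengths: "what"=4, "reach"=5, "prospect"=8, "south"=5, "slice"=5, "typical"=7, "eleven"=6
Sum = 40, Count = 7
Average = 40/7 = 5.71
= avg=5.71, min=4, max=8


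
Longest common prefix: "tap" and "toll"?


Word 1: "tap"
Word 2: "toll"
Comparing from start:
  Pos 0: 't' == 't'
  Pos 1: 'a' != 'o' (stop)
LCP = "t" (length 1)


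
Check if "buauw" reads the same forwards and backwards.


Word: "buauw"
Reversed: "wuaub"
Forward == Backward? buauw != wuaub
Palindrome = No


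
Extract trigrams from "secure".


Word: "secure" (length 6)
Number of trigrams = 6 - 3 + 1 = 4
  Position 0: "sec"
  Position 1: "ecu"
  Position 2: "cur"
  Position 3: "ure"
Trigrams = "sec", "ecu", "cur", "ure"


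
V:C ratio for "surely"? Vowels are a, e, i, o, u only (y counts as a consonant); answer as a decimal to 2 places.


Word: "surely"
Vowels (a,e,i,o,u): 2
Consonants: 4
Ratio = 2/4
= 0.50


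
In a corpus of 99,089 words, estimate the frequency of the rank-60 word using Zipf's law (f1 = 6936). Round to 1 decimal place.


Zipf's law: f(r) = f(1) / r
f(1) = 6936
f(60) = 6936 / 60
= 115.6 occurrences


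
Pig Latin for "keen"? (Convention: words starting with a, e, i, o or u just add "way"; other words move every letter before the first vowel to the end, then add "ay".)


Word: "keen"
Starts with consonant(s) → move to end, add 'ay'
Consonant cluster: "k"
Pig Latin = "eenkay"


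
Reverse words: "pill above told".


Original: "pill above told"
Words (1..n): pill | above | told
Reversed (n..1): told | above | pill
Result = "told above pill"


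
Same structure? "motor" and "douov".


Pattern of "motor": [0, 1, 2, 1, 3]
Pattern of "douov": [0, 1, 2, 1, 3]
Patterns match
Same pattern = Yes


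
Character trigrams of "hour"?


Word: "hour" (length 4)
Number of trigrams = 4 - 3 + 1 = 2
  Position 0: "hou"
  Position 1: "our"
Trigrams = "hou", "our"


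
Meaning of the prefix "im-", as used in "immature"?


Prefix: im-
Example: immature (im- + mature)
Meaning = not / into


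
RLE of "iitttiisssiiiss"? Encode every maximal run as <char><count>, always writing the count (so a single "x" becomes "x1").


String: "iitttiisssiiiss"
Scanning for consecutive runs:
  'i' x 2
  't' x 3
  'i' x 2
  's' x 3
  'i' x 3
  's' x 2
RLE = "i2t3i2s3i3s2"


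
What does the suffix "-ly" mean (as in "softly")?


Suffix: -ly
Example: softly = soft + -ly
Meaning = in a manner


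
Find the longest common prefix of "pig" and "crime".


Word 1: "pig"
Word 2: "crime"
Comparing from start:
  Pos 0: 'p' != 'c' (stop)
LCP = "" (length 0)


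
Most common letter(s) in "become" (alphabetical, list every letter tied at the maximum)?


Word: "become"
Letter counts:
  'b': 1
  'c': 1
  'e': 2
  'm': 1
  'o': 1
Maximum count = 2
Most frequent = 'e' (2 times each)


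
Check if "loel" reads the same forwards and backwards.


Word: "loel"
Reversed: "leol"
Forward == Backward? loel != leol
Palindrome = No


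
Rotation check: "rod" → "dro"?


Word: "rod", Candidate: "dro"
Method: check if candidate is substring of word+word
"rodrod" contains "dro"? Yes
Is rotation = Yes


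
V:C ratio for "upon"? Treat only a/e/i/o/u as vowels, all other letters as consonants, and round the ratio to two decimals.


Word: "upon"
Vowels (a,e,i,o,u): 2
Consonants: 2
Ratio = 2/2
= 1.00


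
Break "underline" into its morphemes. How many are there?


Word: "underline"
Morphemes: under- / line
Each morpheme carries meaning
= 2 morphemes


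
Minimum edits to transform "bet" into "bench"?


Word 1: "bet" (length 3)
Word 2: "bench" (length 5)
One optimal edit sequence (insert/delete/substitute each cost 1):
  1. keep 'b'
  2. keep 'e'
  3. insert 'n'  (+1)
  4. insert 'c'  (+1)
  5. substitute 't' -> 'h'  (+1)
Total edit operations: 3
Edit distance = 3


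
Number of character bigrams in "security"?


Word: "security" (length 8)
Number of 2-grams = length - 2 + 1 = 8 - 2 + 1
= 7


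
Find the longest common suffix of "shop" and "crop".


Word 1: "shop"
Word 2: "crop"
Comparing from end:
  Pos -1: 'p' == 'p'
  Pos -2: 'o' == 'o'
  Pos -3: 'h' != 'r' (stop)
LCS = "op" (length 2)


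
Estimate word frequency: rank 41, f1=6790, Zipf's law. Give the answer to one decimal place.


Zipf's law: f(r) = f(1) / r
f(1) = 6790
f(41) = 6790 / 41
= 165.6 occurrences


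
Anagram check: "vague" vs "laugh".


Word 1: "vague" → sorted: aeguv
Word 2: "laugh" → sorted: aghlu
Same letters? aeguv != aghlu
Anagram = No


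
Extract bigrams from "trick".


Word: "trick" (length 5)
Number of bigrams = 5 - 2 + 1 = 4
  Position 0: "tr"
  Position 1: "ri"
  Position 2: "ic"
  Position 3: "ck"
Bigrams = "tr", "ri", "ic", "ck"


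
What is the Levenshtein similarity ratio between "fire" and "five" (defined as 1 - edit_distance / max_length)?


Word 1: "fire" (length 4)
Word 2: "five" (length 4)
One optimal edit sequence:
  1. keep 'f'
  2. keep 'i'
  3. substitute 'r' -> 'v'  (+1)
  4. keep 'e'
Edit distance = 1
Max length = max(4, 4) = 4
Similarity = 1 - 1/4
= 0.7500


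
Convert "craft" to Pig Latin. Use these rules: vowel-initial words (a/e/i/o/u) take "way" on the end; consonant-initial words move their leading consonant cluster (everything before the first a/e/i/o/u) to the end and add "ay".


Word: "craft"
Starts with consonant(s) → move to end, add 'ay'
Consonant cluster: "cr"
Pig Latin = "aftcray"


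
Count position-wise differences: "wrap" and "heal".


Comparing character by character (same length = 4):
  Pos 0: 'w' vs 'h' !=
  Pos 1: 'r' vs 'e' !=
  Pos 2: 'a' vs 'a' =
  Pos 3: 'p' vs 'l' !=
Hamming distance = 3


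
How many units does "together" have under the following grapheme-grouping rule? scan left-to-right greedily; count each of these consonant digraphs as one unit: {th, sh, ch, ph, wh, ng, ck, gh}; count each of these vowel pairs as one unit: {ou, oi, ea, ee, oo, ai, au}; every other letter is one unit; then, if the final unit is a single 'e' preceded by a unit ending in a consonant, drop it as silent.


Word: "together" (8 letters)
Left-to-right scan:
  (1) 't' (letter)
  (2) 'o' (letter)
  (3) 'g' (letter)
  (4) 'e' (letter)
  (5) 'th' (digraph)
  (6) 'e' (letter)
  (7) 'r' (letter)
Units from scan: 7
Sound units = 7 units


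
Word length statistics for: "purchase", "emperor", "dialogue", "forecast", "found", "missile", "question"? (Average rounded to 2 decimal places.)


Lengths: "purchase"=8, "emperor"=7, "dialogue"=8, "forecast"=8, "found"=5, "missile"=7, "question"=8
Sum = 51, Count = 7
Average = 51/7 = 7.29
= avg=7.29, min=5, max=8


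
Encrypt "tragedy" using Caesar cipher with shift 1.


Word: "tragedy"
Shift: 1
Each letter → (letter + shift) mod 26:
  't' (19) + 1 = 20 → 'u'
  'r' (17) + 1 = 18 → 's'
  'a' (0) + 1 = 1 → 'b'
  'g' (6) + 1 = 7 → 'h'
  'e' (4) + 1 = 5 → 'f'
  'd' (3) + 1 = 4 → 'e'
  'y' (24) + 1 = 25 → 'z'
Result = "usbhfez"


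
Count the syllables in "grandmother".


Word: "grandmother"
Syllable breakdown: grand · moth · er
Counting: 3 parts
= 3 syllables


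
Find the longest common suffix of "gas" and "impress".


Word 1: "gas"
Word 2: "impress"
Comparing from end:
  Pos -1: 's' == 's'
  Pos -2: 'a' != 's' (stop)
LCS = "s" (length 1)


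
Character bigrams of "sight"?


Word: "sight" (length 5)
Number of bigrams = 5 - 2 + 1 = 4
  Position 0: "si"
  Position 1: "ig"
  Position 2: "gh"
  Position 3: "ht"
Bigrams = "si", "ig", "gh", "ht"


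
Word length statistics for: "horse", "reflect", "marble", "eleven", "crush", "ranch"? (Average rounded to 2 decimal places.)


Lengths: "horse"=5, "reflect"=7, "marble"=6, "eleven"=6, "crush"=5, "ranch"=5
Sum = 34, Count = 6
Average = 34/6 = 5.67
= avg=5.67, min=5, max=7


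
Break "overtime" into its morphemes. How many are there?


Word: "overtime"
Morphemes: over- | time
Each morpheme carries meaning
= 2 morphemes


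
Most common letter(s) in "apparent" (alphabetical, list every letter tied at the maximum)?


Word: "apparent"
Letter counts:
  'a': 2
  'e': 1
  'n': 1
  'p': 2
  'r': 1
  't': 1
Maximum count = 2
Most frequent = 'a', 'p' (2 times each)


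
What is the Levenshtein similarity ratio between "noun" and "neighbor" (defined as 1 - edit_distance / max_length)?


Word 1: "noun" (length 4)
Word 2: "neighbor" (length 8)
One optimal edit sequence:
  1. keep 'n'
  2. insert 'e'  (+1)
  3. insert 'i'  (+1)
  4. insert 'g'  (+1)
  5. insert 'h'  (+1)
  6. substitute 'o' -> 'b'  (+1)
  7. substitute 'u' -> 'o'  (+1)
  8. substitute 'n' -> 'r'  (+1)
Edit distance = 7
Max length = max(4, 8) = 8
Similarity = 1 - 7/8
= 0.1250


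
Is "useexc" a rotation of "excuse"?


Word: "excuse", Candidate: "useexc"
Method: check if candidate is substring of word+word
"excuseexcuse" contains "useexc"? Yes
Is rotation = Yes


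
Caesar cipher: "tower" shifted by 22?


Word: "tower"
Shift: 22
Each letter → (letter + shift) mod 26:
  't' (19) + 22 = 15 → 'p'
  'o' (14) + 22 = 10 → 'k'
  'w' (22) + 22 = 18 → 's'
  'e' (4) + 22 = 0 → 'a'
  'r' (17) + 22 = 13 → 'n'
Result = "pksan"
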